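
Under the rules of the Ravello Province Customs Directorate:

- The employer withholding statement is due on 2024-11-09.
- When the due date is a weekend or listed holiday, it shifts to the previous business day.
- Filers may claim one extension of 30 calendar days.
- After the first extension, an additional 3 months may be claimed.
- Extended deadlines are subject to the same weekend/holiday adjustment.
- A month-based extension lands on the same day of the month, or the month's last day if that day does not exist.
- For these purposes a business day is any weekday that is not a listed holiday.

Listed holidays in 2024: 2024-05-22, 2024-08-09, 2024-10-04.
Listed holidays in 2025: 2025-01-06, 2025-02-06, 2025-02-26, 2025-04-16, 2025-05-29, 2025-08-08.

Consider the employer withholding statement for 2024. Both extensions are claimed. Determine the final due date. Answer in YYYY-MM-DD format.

Start from the fixed due date, 2024-11-09.
Because 2024-11-09 is a Saturday, the deadline becomes 2024-11-08 (Friday).
Add the 30 calendar-day extension to 2024-11-08: 2024-12-08.
2024-12-08 is a Sunday; the preceding business day is 2024-12-06 (Friday).
Add 3 months to 2024-12-06: 2025-03-06.
2025-03-06 is a Thursday and not a listed holiday, so it stands.
So the filing is due 2025-03-06.

2025-03-06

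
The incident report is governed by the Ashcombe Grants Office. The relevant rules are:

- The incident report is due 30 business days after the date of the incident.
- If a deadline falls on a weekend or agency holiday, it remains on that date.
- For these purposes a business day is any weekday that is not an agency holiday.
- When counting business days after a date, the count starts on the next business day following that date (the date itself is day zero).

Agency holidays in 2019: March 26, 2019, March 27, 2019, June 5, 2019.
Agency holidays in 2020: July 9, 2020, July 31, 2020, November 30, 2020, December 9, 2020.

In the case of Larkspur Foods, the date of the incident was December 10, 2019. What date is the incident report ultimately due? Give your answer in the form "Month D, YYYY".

January 21, 2020

Starting the day after December 10, 2019 and counting 30 business days lands on January 21, 2020.
January 21, 2020 falls on a Tuesday. The rules make no weekend/holiday allowance, so it remains January 21, 2020.
Final deadline: January 21, 2020.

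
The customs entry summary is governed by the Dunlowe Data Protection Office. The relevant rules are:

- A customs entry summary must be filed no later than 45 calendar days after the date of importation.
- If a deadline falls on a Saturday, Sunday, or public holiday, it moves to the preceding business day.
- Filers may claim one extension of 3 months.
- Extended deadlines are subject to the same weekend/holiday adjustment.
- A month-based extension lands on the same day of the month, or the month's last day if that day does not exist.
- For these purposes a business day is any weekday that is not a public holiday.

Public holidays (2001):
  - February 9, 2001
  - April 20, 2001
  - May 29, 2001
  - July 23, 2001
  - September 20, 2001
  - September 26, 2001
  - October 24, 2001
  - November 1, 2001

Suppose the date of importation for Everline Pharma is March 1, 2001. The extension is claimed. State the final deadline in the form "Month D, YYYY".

July 13, 2001

From March 1, 2001, 45 calendar days later is April 15, 2001.
Because April 15, 2001 is a Sunday, the deadline becomes April 13, 2001 (Friday).
Applying the 3 months extension: 3 months after April 13, 2001 is July 13, 2001.
July 13, 2001 falls on a Friday, which is a business day, so no adjustment is needed.
Final deadline: July 13, 2001.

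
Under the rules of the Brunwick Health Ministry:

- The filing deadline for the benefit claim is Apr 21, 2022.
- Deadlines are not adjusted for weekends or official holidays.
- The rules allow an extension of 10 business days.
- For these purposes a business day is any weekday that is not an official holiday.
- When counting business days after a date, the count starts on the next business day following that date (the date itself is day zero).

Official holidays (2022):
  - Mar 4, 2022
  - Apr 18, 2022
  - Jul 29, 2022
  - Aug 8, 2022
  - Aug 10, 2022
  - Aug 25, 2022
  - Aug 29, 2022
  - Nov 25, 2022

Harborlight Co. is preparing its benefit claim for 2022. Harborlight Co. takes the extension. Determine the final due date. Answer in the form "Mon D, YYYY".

May 5, 2022

The statutory due date is Apr 21, 2022.
No adjustment is made for weekends or holidays, so Apr 21, 2022 stands.
Counting 10 further business days from Apr 21, 2022 reaches May 5, 2022.
No adjustment is made for weekends or holidays, so May 5, 2022 stands.
The final due date is May 5, 2022.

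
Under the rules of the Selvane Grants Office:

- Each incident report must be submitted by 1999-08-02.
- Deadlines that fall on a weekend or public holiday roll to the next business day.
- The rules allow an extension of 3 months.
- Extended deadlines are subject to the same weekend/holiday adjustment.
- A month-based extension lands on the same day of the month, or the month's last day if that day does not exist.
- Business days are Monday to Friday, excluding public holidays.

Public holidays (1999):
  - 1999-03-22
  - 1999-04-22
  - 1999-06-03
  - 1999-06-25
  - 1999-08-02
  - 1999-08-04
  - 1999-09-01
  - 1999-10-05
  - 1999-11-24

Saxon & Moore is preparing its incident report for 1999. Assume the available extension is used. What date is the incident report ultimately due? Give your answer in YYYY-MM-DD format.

1999-11-03

The statutory due date is 1999-08-02.
1999-08-02 falls on a listed holiday. Rolling to the next business day gives 1999-08-03, a Tuesday.
The 3 months extension carries 1999-08-03 to 1999-11-03.
1999-11-03 is a Wednesday and not a listed holiday, so it stands.
So the filing is due 1999-11-03.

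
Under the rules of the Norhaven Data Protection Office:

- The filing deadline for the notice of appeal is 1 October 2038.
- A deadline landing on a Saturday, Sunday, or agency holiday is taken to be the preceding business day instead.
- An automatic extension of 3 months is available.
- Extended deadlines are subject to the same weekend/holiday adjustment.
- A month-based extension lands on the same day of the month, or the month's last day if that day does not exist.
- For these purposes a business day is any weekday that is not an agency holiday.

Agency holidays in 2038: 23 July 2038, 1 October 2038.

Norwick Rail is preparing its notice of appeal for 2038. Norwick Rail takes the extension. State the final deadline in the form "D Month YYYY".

30 December 2038

The stated deadline is 1 October 2038.
1 October 2038 is a listed holiday, so it moves to the preceding business day, 30 September 2038 (Thursday).
The 3 months extension carries 30 September 2038 to 30 December 2038.
30 December 2038 is a Thursday and not a listed holiday, so it stands.
Deadline: 30 December 2038.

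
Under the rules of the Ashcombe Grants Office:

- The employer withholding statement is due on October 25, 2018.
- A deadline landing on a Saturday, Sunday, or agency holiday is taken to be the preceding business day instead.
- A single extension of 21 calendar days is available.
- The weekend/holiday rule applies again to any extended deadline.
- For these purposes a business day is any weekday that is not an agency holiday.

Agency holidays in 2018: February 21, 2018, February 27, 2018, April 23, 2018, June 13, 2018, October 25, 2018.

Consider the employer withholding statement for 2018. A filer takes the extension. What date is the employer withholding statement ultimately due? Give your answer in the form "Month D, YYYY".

November 14, 2018

The stated deadline is October 25, 2018.
October 25, 2018 is a listed holiday, so it moves to the preceding business day, October 24, 2018 (Wednesday).
Add the 21 calendar-day extension to October 24, 2018: November 14, 2018.
November 14, 2018 is a Wednesday and not a listed holiday, so it stands.
The final due date is November 14, 2018.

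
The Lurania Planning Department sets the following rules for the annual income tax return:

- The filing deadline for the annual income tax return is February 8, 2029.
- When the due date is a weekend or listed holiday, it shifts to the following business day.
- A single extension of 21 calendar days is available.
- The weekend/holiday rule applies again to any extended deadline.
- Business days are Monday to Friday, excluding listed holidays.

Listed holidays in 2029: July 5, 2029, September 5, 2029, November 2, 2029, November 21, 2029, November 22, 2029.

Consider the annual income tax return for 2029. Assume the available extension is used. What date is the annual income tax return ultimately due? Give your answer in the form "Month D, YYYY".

March 1, 2029

The statutory due date is February 8, 2029.
February 8, 2029 (Thursday) is already a business day.
Add the 21 calendar-day extension to February 8, 2029: March 1, 2029.
March 1, 2029 (Thursday) is already a business day.
Final deadline: March 1, 2029.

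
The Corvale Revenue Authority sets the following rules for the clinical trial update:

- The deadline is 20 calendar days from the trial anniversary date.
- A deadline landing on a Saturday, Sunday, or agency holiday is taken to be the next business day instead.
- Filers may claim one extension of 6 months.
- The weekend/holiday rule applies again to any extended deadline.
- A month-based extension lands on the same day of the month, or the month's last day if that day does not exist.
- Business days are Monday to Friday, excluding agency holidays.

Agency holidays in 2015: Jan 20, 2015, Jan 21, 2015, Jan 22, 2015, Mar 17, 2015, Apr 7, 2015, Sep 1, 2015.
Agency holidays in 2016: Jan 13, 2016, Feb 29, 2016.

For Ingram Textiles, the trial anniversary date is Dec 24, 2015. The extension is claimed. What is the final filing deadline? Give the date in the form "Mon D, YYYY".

Adding 20 calendar days to Dec 24, 2015 gives Jan 13, 2016.
Jan 13, 2016 falls on a listed holiday. Rolling to the next business day gives Jan 14, 2016, a Thursday.
Applying the 6 months extension: 6 months after Jan 14, 2016 is Jul 14, 2016.
Jul 14, 2016 (Thursday) is already a business day.
The final due date is Jul 14, 2016.

Jul 14, 2016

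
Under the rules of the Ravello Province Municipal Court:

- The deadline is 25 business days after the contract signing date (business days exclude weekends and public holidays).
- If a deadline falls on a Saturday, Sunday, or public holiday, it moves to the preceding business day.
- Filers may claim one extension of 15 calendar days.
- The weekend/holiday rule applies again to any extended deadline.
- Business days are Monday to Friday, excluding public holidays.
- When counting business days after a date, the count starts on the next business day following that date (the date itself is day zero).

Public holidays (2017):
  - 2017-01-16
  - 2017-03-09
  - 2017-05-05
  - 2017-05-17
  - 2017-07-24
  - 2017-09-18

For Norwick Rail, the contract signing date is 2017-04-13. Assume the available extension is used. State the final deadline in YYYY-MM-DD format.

2017-06-06

Starting the day after 2017-04-13 and counting 25 business days lands on 2017-05-22.
Since 2017-05-22 is a Monday and not a holiday, the date is unchanged.
With the 15-day extension, 2017-05-22 becomes 2017-06-06.
2017-06-06 falls on a Tuesday, which is a business day, so no adjustment is needed.
The final due date is 2017-06-06.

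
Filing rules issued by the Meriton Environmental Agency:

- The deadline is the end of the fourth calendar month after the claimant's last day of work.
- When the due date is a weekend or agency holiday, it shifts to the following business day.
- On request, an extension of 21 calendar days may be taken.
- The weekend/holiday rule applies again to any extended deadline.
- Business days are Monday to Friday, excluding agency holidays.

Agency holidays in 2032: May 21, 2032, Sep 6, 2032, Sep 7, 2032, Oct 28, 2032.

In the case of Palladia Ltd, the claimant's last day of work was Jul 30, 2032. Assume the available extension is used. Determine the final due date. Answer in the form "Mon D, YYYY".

Dec 21, 2032

4 months after Jul 30, 2032 falls in November 2032; the last day of that month is Nov 30, 2032.
Nov 30, 2032 is a Tuesday and not a listed holiday, so it stands.
Add the 21 calendar-day extension to Nov 30, 2032: Dec 21, 2032.
Dec 21, 2032 falls on a Tuesday, which is a business day, so no adjustment is needed.
So the filing is due Dec 21, 2032.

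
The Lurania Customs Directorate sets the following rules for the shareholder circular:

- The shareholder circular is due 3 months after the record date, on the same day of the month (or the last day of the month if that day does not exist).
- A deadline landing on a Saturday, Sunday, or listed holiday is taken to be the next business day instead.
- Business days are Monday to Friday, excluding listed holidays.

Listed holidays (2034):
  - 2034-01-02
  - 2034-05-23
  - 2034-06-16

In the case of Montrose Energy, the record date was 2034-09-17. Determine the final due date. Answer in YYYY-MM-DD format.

Moving 3 months forward from 2034-09-17 on the corresponding day gives 2034-12-17.
2034-12-17 is a Sunday; the next business day is 2034-12-18 (Monday).
Deadline: 2034-12-18.

2034-12-18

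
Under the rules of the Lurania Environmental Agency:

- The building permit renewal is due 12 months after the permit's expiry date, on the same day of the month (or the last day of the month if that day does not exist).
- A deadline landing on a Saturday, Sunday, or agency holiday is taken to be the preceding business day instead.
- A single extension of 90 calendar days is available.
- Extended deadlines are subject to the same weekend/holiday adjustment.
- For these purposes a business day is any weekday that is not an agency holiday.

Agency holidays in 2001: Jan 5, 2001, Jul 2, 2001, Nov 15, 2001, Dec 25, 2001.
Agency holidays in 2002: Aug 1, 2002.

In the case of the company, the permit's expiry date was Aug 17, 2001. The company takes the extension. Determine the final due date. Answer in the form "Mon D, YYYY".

Nov 14, 2002

12 months from Aug 17, 2001 is Aug 17, 2002.
Aug 17, 2002 is a Saturday; the preceding business day is Aug 16, 2002 (Friday).
Applying the 90-calendar-day extension: Aug 16, 2002 + 90 days = Nov 14, 2002.
Nov 14, 2002 is a Thursday and not a listed holiday, so it stands.
The final due date is Nov 14, 2002.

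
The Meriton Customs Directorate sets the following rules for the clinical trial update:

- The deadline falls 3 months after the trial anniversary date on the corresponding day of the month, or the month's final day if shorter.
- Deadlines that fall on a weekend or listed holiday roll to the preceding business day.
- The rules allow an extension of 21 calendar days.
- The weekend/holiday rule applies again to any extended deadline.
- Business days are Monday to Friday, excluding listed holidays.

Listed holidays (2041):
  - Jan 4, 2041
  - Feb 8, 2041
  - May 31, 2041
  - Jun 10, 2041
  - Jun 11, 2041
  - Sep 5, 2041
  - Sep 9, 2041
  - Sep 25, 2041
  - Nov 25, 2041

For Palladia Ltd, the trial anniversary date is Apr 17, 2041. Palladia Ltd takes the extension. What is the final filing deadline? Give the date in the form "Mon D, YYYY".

Aug 7, 2041

3 months from Apr 17, 2041 is Jul 17, 2041.
Since Jul 17, 2041 is a Wednesday and not a holiday, the date is unchanged.
Add the 21 calendar-day extension to Jul 17, 2041: Aug 7, 2041.
Aug 7, 2041 falls on a Wednesday, which is a business day, so no adjustment is needed.
Deadline: Aug 7, 2041.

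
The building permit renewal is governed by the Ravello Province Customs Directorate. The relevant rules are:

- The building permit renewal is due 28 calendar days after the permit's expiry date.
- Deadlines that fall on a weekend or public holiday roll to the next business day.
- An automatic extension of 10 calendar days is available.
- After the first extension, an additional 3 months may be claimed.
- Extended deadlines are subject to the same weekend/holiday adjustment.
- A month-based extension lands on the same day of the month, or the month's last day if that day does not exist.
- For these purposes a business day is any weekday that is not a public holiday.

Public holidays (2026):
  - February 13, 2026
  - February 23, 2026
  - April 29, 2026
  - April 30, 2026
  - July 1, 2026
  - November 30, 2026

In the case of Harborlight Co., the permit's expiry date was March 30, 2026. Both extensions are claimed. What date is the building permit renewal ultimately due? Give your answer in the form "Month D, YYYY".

August 7, 2026

28 calendar days after March 30, 2026 is April 27, 2026.
Since April 27, 2026 is a Monday and not a holiday, the date is unchanged.
Add the 10 calendar-day extension to April 27, 2026: May 7, 2026.
May 7, 2026 (Thursday) is already a business day.
The 3 months extension carries May 7, 2026 to August 7, 2026.
August 7, 2026 falls on a Friday, which is a business day, so no adjustment is needed.
So the filing is due August 7, 2026.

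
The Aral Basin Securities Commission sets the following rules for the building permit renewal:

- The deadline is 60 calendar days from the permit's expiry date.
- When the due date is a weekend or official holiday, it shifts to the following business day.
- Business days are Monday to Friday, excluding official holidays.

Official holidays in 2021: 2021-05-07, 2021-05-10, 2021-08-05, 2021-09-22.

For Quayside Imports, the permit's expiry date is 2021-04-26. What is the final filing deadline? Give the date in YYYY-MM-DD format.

From 2021-04-26, 60 calendar days later is 2021-06-25.
Since 2021-06-25 is a Friday and not a holiday, the date is unchanged.
So the filing is due 2021-06-25.

2021-06-25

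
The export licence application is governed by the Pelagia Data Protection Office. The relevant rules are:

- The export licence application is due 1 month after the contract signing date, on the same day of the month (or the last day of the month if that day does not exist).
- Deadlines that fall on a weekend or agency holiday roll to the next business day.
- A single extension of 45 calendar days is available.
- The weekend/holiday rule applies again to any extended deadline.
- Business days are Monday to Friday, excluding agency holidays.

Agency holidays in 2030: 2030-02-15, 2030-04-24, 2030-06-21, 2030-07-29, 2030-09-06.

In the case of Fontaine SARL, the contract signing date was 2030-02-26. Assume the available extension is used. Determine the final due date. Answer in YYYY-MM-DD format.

2030-05-10

Moving 1 month forward from 2030-02-26 on the corresponding day gives 2030-03-26.
Since 2030-03-26 is a Tuesday and not a holiday, the date is unchanged.
With the 45-day extension, 2030-03-26 becomes 2030-05-10.
Since 2030-05-10 is a Friday and not a holiday, the date is unchanged.
Deadline: 2030-05-10.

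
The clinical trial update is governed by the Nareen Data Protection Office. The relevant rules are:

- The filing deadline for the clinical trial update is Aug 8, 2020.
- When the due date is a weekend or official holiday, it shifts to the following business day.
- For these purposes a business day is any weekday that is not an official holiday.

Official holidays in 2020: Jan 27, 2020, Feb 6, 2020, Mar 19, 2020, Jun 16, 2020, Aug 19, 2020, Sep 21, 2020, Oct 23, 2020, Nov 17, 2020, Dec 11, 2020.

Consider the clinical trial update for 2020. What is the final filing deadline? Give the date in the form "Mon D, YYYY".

Aug 10, 2020

The stated deadline is Aug 8, 2020.
Aug 8, 2020 is a Saturday; the next business day is Aug 10, 2020 (Monday).
So the filing is due Aug 10, 2020.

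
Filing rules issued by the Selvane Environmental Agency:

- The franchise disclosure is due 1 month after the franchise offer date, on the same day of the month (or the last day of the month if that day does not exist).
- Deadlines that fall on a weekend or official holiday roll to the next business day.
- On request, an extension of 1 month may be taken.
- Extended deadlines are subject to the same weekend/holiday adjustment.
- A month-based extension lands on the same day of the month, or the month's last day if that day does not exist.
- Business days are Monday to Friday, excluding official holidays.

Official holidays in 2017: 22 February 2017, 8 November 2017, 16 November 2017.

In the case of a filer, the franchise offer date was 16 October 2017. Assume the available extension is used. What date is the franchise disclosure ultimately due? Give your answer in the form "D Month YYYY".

18 December 2017

Moving 1 month forward from 16 October 2017 on the corresponding day gives 16 November 2017.
16 November 2017 falls on a listed holiday. Rolling to the next business day gives 17 November 2017, a Friday.
Add 1 month to 17 November 2017: 17 December 2017.
17 December 2017 is a Sunday; the next business day is 18 December 2017 (Monday).
Deadline: 18 December 2017.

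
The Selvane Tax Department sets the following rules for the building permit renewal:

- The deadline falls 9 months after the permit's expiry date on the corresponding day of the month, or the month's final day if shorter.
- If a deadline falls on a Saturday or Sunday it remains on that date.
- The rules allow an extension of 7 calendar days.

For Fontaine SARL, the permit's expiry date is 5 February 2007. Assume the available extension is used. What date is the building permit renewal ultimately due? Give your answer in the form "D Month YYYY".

12 November 2007

9 months after 5 February 2007, on the same day of the month, is 5 November 2007.
5 November 2007 falls on a Monday. The rules make no weekend/holiday allowance, so it remains 5 November 2007.
The 7-calendar-day extension moves the deadline from 5 November 2007 to 12 November 2007.
12 November 2007 is a Monday; no weekend or holiday adjustment applies.
The final due date is 12 November 2007.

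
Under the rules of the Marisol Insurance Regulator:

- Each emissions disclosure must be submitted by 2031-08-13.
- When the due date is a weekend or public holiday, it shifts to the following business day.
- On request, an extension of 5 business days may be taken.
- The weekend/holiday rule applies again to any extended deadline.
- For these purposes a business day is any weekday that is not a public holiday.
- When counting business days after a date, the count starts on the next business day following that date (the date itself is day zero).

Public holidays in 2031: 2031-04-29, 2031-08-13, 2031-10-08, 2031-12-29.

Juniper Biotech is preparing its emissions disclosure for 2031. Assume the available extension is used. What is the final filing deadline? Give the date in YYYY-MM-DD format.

2031-08-21

The statutory due date is 2031-08-13.
2031-08-13 is a listed holiday; the next business day is 2031-08-14 (Thursday).
The 5-business-day extension runs from 2031-08-14 to 2031-08-21.
2031-08-21 falls on a Thursday, which is a business day, so no adjustment is needed.
Deadline: 2031-08-21.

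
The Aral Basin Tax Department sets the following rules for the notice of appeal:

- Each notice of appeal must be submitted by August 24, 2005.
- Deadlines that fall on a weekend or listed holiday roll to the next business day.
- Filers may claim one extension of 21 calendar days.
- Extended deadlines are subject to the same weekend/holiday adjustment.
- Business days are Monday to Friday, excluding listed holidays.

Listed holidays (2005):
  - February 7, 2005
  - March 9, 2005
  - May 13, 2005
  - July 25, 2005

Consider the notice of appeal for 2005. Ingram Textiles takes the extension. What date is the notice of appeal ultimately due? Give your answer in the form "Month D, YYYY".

Start from the fixed due date, August 24, 2005.
August 24, 2005 falls on a Wednesday, which is a business day, so no adjustment is needed.
Applying the 21-calendar-day extension: August 24, 2005 + 21 days = September 14, 2005.
Since September 14, 2005 is a Wednesday and not a holiday, the date is unchanged.
Deadline: September 14, 2005.

September 14, 2005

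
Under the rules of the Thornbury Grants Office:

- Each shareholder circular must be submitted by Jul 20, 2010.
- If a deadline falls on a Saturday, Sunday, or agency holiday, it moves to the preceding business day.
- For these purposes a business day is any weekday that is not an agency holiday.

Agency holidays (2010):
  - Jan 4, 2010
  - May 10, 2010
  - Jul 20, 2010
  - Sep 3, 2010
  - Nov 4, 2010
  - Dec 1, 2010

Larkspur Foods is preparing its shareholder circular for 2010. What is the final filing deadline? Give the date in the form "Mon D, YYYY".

Start from the fixed due date, Jul 20, 2010.
Jul 20, 2010 is a listed holiday, so it moves to the preceding business day, Jul 19, 2010 (Monday).
So the filing is due Jul 19, 2010.

Jul 19, 2010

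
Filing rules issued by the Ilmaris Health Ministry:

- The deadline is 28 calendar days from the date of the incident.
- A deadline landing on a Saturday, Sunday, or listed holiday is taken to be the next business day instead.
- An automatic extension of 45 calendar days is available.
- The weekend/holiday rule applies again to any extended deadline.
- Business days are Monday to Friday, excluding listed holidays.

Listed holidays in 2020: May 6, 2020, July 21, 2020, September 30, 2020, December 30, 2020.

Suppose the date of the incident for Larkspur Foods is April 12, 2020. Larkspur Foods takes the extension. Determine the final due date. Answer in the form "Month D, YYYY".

Trigger date April 12, 2020 + 28 calendar days = May 10, 2020.
May 10, 2020 is a Sunday, so it moves to the next business day, May 11, 2020 (Monday).
The 45-calendar-day extension moves the deadline from May 11, 2020 to June 25, 2020.
Since June 25, 2020 is a Thursday and not a holiday, the date is unchanged.
So the filing is due June 25, 2020.

June 25, 2020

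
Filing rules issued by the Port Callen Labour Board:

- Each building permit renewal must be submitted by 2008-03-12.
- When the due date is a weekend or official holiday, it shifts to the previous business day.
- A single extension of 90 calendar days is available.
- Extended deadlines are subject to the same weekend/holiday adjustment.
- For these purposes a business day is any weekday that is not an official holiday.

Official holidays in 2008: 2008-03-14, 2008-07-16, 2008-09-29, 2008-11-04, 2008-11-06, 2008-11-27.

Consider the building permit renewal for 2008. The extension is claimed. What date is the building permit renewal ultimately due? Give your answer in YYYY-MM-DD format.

The stated deadline is 2008-03-12.
2008-03-12 is a Wednesday and not a listed holiday, so it stands.
The 90-calendar-day extension moves the deadline from 2008-03-12 to 2008-06-10.
2008-06-10 falls on a Tuesday, which is a business day, so no adjustment is needed.
So the filing is due 2008-06-10.

2008-06-10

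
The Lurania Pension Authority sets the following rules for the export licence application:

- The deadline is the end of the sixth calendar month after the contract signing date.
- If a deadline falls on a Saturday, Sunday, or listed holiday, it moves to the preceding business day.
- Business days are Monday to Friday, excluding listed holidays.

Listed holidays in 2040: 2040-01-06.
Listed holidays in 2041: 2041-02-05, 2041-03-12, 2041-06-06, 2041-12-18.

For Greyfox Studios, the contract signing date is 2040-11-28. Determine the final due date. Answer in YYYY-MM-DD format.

2041-05-31

6 months after 2040-11-28 is May 2041; that month ends on 2041-05-31.
2041-05-31 falls on a Friday, which is a business day, so no adjustment is needed.
So the filing is due 2041-05-31.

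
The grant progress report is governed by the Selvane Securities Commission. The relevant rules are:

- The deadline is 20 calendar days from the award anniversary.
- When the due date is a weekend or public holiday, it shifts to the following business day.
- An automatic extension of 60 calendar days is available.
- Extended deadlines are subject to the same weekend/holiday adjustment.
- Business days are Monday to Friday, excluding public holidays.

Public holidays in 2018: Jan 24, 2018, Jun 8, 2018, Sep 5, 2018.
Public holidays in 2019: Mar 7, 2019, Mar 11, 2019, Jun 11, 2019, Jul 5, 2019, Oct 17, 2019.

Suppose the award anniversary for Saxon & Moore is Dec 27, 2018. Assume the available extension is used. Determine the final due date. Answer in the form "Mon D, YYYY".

Mar 18, 2019

20 calendar days after Dec 27, 2018 is Jan 16, 2019.
Since Jan 16, 2019 is a Wednesday and not a holiday, the date is unchanged.
The 60-calendar-day extension moves the deadline from Jan 16, 2019 to Mar 17, 2019.
Mar 17, 2019 is a Sunday; the next business day is Mar 18, 2019 (Monday).
The final due date is Mar 18, 2019.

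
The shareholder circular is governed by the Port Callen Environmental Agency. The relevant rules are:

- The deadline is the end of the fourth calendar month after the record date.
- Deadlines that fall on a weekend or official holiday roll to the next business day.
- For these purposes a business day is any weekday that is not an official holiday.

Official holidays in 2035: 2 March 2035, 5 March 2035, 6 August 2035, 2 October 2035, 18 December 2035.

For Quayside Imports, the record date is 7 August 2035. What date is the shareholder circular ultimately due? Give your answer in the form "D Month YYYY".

4 months after 7 August 2035 is December 2035; that month ends on 31 December 2035.
31 December 2035 falls on a Monday, which is a business day, so no adjustment is needed.
So the filing is due 31 December 2035.

31 December 2035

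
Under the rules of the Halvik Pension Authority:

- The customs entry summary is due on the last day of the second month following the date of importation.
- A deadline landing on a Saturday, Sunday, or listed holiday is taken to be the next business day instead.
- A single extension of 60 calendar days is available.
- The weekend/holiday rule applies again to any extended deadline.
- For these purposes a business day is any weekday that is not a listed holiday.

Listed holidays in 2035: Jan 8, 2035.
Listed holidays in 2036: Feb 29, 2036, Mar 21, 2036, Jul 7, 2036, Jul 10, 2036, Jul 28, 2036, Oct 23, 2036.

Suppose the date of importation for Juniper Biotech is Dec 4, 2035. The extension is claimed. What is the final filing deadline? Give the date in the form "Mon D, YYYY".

May 2, 2036

2 months after Dec 4, 2035 falls in February 2036; the last day of that month is Feb 29, 2036.
Because Feb 29, 2036 is a listed holiday, the deadline becomes Mar 3, 2036 (Monday).
With the 60-day extension, Mar 3, 2036 becomes May 2, 2036.
May 2, 2036 falls on a Friday, which is a business day, so no adjustment is needed.
The final due date is May 2, 2036.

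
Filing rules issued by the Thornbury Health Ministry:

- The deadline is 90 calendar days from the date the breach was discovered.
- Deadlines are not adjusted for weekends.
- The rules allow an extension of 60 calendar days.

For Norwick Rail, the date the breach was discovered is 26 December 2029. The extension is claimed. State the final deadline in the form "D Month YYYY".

90 calendar days after 26 December 2029 is 26 March 2030.
26 March 2030 falls on a Tuesday. The rules make no weekend/holiday allowance, so it remains 26 March 2030.
Add the 60 calendar-day extension to 26 March 2030: 25 May 2030.
25 May 2030 is a Saturday; no weekend or holiday adjustment applies.
Deadline: 25 May 2030.

25 May 2030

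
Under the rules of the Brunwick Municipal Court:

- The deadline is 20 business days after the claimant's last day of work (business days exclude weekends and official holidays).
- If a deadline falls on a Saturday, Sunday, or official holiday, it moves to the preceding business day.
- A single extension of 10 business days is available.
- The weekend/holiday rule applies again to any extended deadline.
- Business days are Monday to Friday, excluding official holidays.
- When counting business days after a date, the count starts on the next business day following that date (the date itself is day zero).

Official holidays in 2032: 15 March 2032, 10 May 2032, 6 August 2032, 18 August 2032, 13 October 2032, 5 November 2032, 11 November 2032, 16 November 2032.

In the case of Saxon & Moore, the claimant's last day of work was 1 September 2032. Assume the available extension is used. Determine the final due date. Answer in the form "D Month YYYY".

14 October 2032

20 business days after 1 September 2032, excluding weekends and holidays, is 29 September 2032.
29 September 2032 falls on a Wednesday, which is a business day, so no adjustment is needed.
Applying the 10-business-day extension: 10 business days after 29 September 2032 is 14 October 2032.
Since 14 October 2032 is a Thursday and not a holiday, the date is unchanged.
Deadline: 14 October 2032.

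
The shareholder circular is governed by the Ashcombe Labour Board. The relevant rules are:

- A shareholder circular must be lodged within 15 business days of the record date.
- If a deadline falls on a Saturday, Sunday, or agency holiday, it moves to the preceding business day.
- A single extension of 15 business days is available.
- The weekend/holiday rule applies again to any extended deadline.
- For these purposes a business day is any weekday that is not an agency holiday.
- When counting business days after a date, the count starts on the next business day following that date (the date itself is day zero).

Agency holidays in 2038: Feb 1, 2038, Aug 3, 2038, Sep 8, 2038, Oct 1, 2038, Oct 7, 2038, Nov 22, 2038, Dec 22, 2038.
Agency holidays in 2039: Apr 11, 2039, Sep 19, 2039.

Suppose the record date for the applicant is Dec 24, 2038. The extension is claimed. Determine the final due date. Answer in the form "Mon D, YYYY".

15 business days after Dec 24, 2038, excluding weekends and holidays, is Jan 14, 2039.
Jan 14, 2039 is a Friday and not a listed holiday, so it stands.
Applying the 15-business-day extension: 15 business days after Jan 14, 2039 is Feb 4, 2039.
Feb 4, 2039 falls on a Friday, which is a business day, so no adjustment is needed.
Deadline: Feb 4, 2039.

Feb 4, 2039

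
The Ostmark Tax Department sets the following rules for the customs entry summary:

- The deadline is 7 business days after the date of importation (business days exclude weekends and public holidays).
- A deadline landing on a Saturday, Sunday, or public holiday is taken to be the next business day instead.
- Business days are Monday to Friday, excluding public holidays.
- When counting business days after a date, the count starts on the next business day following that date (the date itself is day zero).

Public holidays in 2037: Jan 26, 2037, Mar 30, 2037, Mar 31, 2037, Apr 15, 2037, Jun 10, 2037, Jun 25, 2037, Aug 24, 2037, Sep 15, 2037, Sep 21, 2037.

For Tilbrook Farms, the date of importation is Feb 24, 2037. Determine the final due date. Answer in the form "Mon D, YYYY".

7 business days after Feb 24, 2037, excluding weekends and holidays, is Mar 5, 2037.
Mar 5, 2037 is a Thursday and not a listed holiday, so it stands.
Deadline: Mar 5, 2037.

Mar 5, 2037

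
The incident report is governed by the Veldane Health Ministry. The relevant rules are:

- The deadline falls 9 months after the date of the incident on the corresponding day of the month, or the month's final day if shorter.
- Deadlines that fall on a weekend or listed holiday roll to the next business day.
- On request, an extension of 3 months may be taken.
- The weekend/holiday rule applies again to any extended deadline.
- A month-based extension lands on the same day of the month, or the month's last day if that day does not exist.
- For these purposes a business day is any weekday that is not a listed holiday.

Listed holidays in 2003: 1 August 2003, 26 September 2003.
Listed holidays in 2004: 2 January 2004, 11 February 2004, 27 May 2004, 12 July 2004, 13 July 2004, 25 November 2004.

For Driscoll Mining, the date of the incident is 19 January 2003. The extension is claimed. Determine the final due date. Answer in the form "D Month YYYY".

Moving 9 months forward from 19 January 2003 on the corresponding day gives 19 October 2003.
19 October 2003 is a Sunday, so it moves to the next business day, 20 October 2003 (Monday).
Applying the 3 months extension: 3 months after 20 October 2003 is 20 January 2004.
20 January 2004 is a Tuesday and not a listed holiday, so it stands.
Deadline: 20 January 2004.

20 January 2004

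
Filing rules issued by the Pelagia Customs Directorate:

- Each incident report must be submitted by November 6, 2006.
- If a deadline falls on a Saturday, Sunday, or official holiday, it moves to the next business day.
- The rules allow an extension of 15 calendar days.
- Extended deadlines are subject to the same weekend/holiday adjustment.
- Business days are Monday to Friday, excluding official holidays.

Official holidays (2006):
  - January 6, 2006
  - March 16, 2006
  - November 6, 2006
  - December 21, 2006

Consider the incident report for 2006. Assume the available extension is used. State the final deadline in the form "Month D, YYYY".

November 22, 2006

The statutory due date is November 6, 2006.
Because November 6, 2006 is a listed holiday, the deadline becomes November 7, 2006 (Tuesday).
Applying the 15-calendar-day extension: November 7, 2006 + 15 days = November 22, 2006.
November 22, 2006 is a Wednesday and not a listed holiday, so it stands.
Deadline: November 22, 2006.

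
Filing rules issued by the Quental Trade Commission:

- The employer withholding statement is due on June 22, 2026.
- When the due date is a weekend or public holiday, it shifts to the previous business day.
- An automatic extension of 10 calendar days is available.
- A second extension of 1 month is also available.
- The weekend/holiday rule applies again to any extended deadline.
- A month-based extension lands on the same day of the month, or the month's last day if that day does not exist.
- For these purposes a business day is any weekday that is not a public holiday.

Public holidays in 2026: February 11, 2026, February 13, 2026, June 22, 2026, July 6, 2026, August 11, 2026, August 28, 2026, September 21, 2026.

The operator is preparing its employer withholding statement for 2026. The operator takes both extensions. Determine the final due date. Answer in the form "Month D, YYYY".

July 29, 2026

Start from the fixed due date, June 22, 2026.
June 22, 2026 is a listed holiday; the preceding business day is June 19, 2026 (Friday).
Applying the 10-calendar-day extension: June 19, 2026 + 10 days = June 29, 2026.
June 29, 2026 is a Monday and not a listed holiday, so it stands.
Applying the 1 month extension: 1 month after June 29, 2026 is July 29, 2026.
July 29, 2026 falls on a Wednesday, which is a business day, so no adjustment is needed.
Deadline: July 29, 2026.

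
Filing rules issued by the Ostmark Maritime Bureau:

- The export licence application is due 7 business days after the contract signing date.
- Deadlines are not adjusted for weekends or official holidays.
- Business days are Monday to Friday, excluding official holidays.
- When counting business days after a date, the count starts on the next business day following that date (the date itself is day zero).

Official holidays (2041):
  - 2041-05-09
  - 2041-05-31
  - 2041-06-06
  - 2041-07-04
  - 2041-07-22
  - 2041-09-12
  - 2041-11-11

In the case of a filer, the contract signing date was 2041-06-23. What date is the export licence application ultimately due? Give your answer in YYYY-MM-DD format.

2041-07-02

Starting the day after 2041-06-23 and counting 7 business days lands on 2041-07-02.
2041-07-02 is a Tuesday; no weekend or holiday adjustment applies.
Final deadline: 2041-07-02.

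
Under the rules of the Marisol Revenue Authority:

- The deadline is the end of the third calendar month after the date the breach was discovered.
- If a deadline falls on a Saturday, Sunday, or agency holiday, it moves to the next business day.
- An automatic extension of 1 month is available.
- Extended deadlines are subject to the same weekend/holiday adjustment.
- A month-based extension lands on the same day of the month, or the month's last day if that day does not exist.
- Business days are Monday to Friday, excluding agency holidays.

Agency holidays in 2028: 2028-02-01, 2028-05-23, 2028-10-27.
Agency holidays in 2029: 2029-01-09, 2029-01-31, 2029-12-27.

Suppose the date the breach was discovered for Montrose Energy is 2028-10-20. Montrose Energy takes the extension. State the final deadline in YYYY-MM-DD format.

The third month after 2028-10-20 is January 2029, whose last day is 2029-01-31.
2029-01-31 is a listed holiday, so it moves to the next business day, 2029-02-01 (Thursday).
Applying the 1 month extension: 1 month after 2029-02-01 is 2029-03-01.
2029-03-01 falls on a Thursday, which is a business day, so no adjustment is needed.
Final deadline: 2029-03-01.

2029-03-01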